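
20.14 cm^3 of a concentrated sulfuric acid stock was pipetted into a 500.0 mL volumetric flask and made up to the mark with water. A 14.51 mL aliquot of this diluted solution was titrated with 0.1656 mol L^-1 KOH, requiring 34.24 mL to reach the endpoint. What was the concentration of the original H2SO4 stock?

n(KOH) = 0.1656 x 0.03424 = 0.005670 mol.
n(H2SO4) in the aliquot = 0.005670 x 1/2 = 0.002835 mol.
[diluted H2SO4] = 0.002835 / 0.01451 = 0.1954 M.
Dilution factor = 500.0/20.14 = 24.83, so [stock] = 0.1954 x 24.83 = 4.85 M.

4.85 M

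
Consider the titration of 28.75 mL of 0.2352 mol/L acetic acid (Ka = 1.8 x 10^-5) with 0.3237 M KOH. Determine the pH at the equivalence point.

8.94

n(CH3COOH) = 0.2352 x 0.02875 = 0.006762 mol; V(KOH) at equivalence = 0.006762/0.3237 = 0.02089 L.
At equivalence all the acid is converted to CH3COO-; total volume = 0.02875 + 0.02089 = 0.04964 L, so [CH3COO-] = 0.006762/0.04964 = 0.1362 M.
Kb = Kw/Ka = 1.0e-14 / 1.8 x 10^-5 = 5.56e-10.
[OH^-] = sqrt(Kb x [CH3COO-]) = sqrt(5.56e-10 x 0.1362) = 8.70e-6 M.
pOH = 5.06, so pH = 14.00 - 5.06 = 8.94.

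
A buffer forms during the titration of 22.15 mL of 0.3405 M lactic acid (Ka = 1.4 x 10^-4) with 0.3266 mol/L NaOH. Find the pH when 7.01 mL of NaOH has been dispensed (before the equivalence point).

Initial n(HC3H5O3) = 0.3405 x 0.02215 = 0.007542 mol.
n(NaOH) added = 0.3266 x 0.007010 = 0.002289 mol, converting that many moles of HC3H5O3 to C3H5O3-.
Remaining n(HC3H5O3) = 0.005253 mol; n(C3H5O3-) = 0.002289 mol.
By Henderson-Hasselbalch, pH = pKa + log([A^-]/[HA]) = 3.85 + log(0.002289/0.005253) = 3.85 + (-0.36) = 3.49.

3.49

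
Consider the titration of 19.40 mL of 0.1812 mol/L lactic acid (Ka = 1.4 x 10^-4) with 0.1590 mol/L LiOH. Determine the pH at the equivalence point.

n(HC3H5O3) = 0.1812 x 0.01940 = 0.003515 mol; V(LiOH) at equivalence = 0.003515/0.1590 = 0.02211 L.
At equivalence all the acid is converted to C3H5O3-; total volume = 0.01940 + 0.02211 = 0.04151 L, so [C3H5O3-] = 0.003515/0.04151 = 0.08469 M.
Kb = Kw/Ka = 1.0e-14 / 1.4 x 10^-4 = 7.14e-11.
[OH^-] = sqrt(Kb x [C3H5O3-]) = sqrt(7.14e-11 x 0.08469) = 2.46e-6 M.
pOH = 5.61, so pH = 14.00 - 5.61 = 8.39.

8.39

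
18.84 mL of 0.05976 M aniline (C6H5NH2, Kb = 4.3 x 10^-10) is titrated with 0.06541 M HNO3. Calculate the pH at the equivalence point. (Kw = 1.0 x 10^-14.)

n(C6H5NH2) = 0.05976 x 0.01884 = 0.001126 mol; V(HNO3) at equivalence = 0.001126/0.06541 = 0.01721 L.
At equivalence the base is fully converted to C6H5NH3+; total volume = 0.03605 L, so [C6H5NH3+] = 0.001126/0.03605 = 0.03123 M.
Ka(C6H5NH3+) = Kw/Kb = 1.0e-14 / 4.3 x 10^-10 = 2.33e-5.
[H^+] = sqrt(Ka x [C6H5NH3+]) = sqrt(2.33e-5 x 0.03123) = 0.000852 M.
pH = -log(0.000852) = 3.07.

3.07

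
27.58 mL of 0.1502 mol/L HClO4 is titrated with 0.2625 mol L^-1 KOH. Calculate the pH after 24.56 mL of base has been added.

n(acid) = 0.1502 x 0.02758 = 0.004143 mol; n(KOH) added = 0.2625 x 0.02456 = 0.006447 mol.
Base is in excess by 0.006447 - 0.004143 = 0.002304 mol in a total volume of 0.05214 L.
[OH^-] = 0.002304/0.05214 = 0.04420 M, so pOH = 1.35 and pH = 14.00 - 1.35 = 12.65.

12.65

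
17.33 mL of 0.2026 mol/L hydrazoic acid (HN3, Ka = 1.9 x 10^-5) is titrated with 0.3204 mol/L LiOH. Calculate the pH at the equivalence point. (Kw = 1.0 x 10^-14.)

8.91

n(HN3) = 0.2026 x 0.01733 = 0.003511 mol; V(LiOH) at equivalence = 0.003511/0.3204 = 0.01096 L.
At equivalence all the acid is converted to N3-; total volume = 0.01733 + 0.01096 = 0.02829 L, so [N3-] = 0.003511/0.02829 = 0.1241 M.
Kb = Kw/Ka = 1.0e-14 / 1.9 x 10^-5 = 5.26e-10.
[OH^-] = sqrt(Kb x [N3-]) = sqrt(5.26e-10 x 0.1241) = 8.08e-6 M.
pOH = 5.09, so pH = 14.00 - 5.09 = 8.91.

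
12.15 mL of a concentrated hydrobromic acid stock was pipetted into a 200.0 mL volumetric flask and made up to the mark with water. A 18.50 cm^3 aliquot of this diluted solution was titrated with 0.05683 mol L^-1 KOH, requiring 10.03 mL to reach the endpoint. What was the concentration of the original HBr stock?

n(KOH) = 0.05683 x 0.01003 = 0.0005700 mol.
n(HBr) in the aliquot = 0.0005700 mol.
[diluted HBr] = 0.0005700 / 0.01850 = 0.03081 M.
Dilution factor = 200.0/12.15 = 16.46, so [stock] = 0.03081 x 16.46 = 0.507 M.

0.507 M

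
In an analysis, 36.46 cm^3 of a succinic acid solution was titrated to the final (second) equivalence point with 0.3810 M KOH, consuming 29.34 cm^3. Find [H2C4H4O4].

0.153 M

n(KOH) = 0.3810 x 0.02934 = 0.01118 mol.
At the final (second) equivalence point, 2 mol OH^- react per mol H2C4H4O4, so n(H2C4H4O4) = 0.01118 / 2 = 0.005589 mol.
[H2C4H4O4] = 0.005589 / 0.03646 L = 0.153 M.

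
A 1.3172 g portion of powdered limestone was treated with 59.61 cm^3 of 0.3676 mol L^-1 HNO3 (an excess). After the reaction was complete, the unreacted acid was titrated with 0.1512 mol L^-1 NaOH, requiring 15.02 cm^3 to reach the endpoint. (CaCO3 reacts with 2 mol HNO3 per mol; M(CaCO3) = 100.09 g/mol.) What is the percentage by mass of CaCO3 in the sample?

74.6%

Total n(HNO3) added = 0.3676 x 0.05961 = 0.02191 mol.
n(NaOH) used = 0.1512 x 0.01502 = 0.002271 mol, which equals the excess n(HNO3).
So n(HNO3) consumed by the sample = 0.02191 - 0.002271 = 0.01964 mol.
n(CaCO3) = 0.01964 / 2 = 0.009821 mol.
mass CaCO3 = 0.009821 x 100.09 = 0.9830 g, so %CaCO3 = 0.9830/1.3172 x 100 = 74.6%.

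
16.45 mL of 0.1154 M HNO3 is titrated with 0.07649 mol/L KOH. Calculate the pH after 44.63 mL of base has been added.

n(acid) = 0.1154 x 0.01645 = 0.001898 mol; n(KOH) added = 0.07649 x 0.04463 = 0.003414 mol.
Base is in excess by 0.003414 - 0.001898 = 0.001515 mol in a total volume of 0.06108 L.
[OH^-] = 0.001515/0.06108 = 0.02481 M, so pOH = 1.61 and pH = 14.00 - 1.61 = 12.39.

12.39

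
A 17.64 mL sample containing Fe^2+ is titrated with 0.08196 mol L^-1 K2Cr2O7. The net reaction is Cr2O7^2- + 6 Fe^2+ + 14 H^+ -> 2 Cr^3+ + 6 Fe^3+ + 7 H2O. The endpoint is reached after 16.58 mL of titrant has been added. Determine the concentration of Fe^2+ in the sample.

n(K2Cr2O7) = 0.08196 x 0.01658 = 0.001359 mol.
From the balanced equation, 1 mol K2Cr2O7 reacts with 6 mol Fe^2+, so n(Fe^2+) = 0.001359 x 6/1 = 0.008153 mol.
[Fe^2+] = 0.008153 / 0.01764 L = 0.462 M.

0.462 M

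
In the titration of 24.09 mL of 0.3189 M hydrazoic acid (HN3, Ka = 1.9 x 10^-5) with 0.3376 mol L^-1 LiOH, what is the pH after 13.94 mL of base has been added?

Initial n(HN3) = 0.3189 x 0.02409 = 0.007682 mol.
n(LiOH) added = 0.3376 x 0.01394 = 0.004706 mol, converting that many moles of HN3 to N3-.
Remaining n(HN3) = 0.002976 mol; n(N3-) = 0.004706 mol.
By Henderson-Hasselbalch, pH = pKa + log([A^-]/[HA]) = 4.72 + log(0.004706/0.002976) = 4.72 + (+0.20) = 4.92.

4.92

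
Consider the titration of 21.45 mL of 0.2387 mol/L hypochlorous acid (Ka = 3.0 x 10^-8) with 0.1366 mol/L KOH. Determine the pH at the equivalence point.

n(HClO) = 0.2387 x 0.02145 = 0.005120 mol; V(KOH) at equivalence = 0.005120/0.1366 = 0.03748 L.
At equivalence all the acid is converted to ClO-; total volume = 0.02145 + 0.03748 = 0.05893 L, so [ClO-] = 0.005120/0.05893 = 0.08688 M.
Kb = Kw/Ka = 1.0e-14 / 3.0 x 10^-8 = 3.33e-7.
[OH^-] = sqrt(Kb x [ClO-]) = sqrt(3.33e-7 x 0.08688) = 0.000170 M.
pOH = 3.77, so pH = 14.00 - 3.77 = 10.23.

10.23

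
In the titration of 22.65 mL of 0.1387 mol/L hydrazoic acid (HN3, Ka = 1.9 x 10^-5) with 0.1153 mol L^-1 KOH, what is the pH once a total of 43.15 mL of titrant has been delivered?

n(acid) = 0.1387 x 0.02265 = 0.003142 mol; n(KOH) added = 0.1153 x 0.04315 = 0.004975 mol.
Base is in excess by 0.004975 - 0.003142 = 0.001834 mol in a total volume of 0.06580 L.
[OH^-] = 0.001834/0.06580 = 0.02787 M, so pOH = 1.55 and pH = 14.00 - 1.55 = 12.45.

12.45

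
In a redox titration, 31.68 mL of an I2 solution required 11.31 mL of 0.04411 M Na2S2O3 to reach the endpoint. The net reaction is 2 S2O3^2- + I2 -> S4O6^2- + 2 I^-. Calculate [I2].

0.00787 M

n(Na2S2O3) = 0.04411 x 0.01131 = 0.0004989 mol.
From the balanced equation, 2 mol Na2S2O3 reacts with 1 mol I2, so n(I2) = 0.0004989 x 1/2 = 0.0002494 mol.
[I2] = 0.0002494 / 0.03168 L = 0.00787 M.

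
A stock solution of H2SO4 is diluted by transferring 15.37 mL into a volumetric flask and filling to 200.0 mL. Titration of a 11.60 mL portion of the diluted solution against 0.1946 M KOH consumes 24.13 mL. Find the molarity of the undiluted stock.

2.63 M

n(KOH) = 0.1946 x 0.02413 = 0.004696 mol.
n(H2SO4) in the aliquot = 0.004696 x 1/2 = 0.002348 mol.
[diluted H2SO4] = 0.002348 / 0.01160 = 0.2024 M.
Dilution factor = 200.0/15.37 = 13.01, so [stock] = 0.2024 x 13.01 = 2.63 M.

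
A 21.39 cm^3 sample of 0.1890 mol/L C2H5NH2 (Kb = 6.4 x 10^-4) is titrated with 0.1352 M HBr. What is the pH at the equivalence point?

5.95

n(C2H5NH2) = 0.1890 x 0.02139 = 0.004043 mol; V(HBr) at equivalence = 0.004043/0.1352 = 0.02990 L.
At equivalence the base is fully converted to C2H5NH3+; total volume = 0.05129 L, so [C2H5NH3+] = 0.004043/0.05129 = 0.07882 M.
Ka(C2H5NH3+) = Kw/Kb = 1.0e-14 / 6.4 x 10^-4 = 1.56e-11.
[H^+] = sqrt(Ka x [C2H5NH3+]) = sqrt(1.56e-11 x 0.07882) = 1.11e-6 M.
pH = -log(1.11e-6) = 5.95.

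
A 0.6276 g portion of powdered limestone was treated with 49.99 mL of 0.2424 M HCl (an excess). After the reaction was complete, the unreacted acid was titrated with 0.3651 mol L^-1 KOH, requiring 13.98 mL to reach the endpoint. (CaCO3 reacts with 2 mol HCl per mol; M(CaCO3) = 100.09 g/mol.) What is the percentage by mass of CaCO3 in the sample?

Total n(HCl) added = 0.2424 x 0.04999 = 0.01212 mol.
n(KOH) used = 0.3651 x 0.01398 = 0.005104 mol, which equals the excess n(HCl).
So n(HCl) consumed by the sample = 0.01212 - 0.005104 = 0.007013 mol.
n(CaCO3) = 0.007013 / 2 = 0.003507 mol.
mass CaCO3 = 0.003507 x 100.09 = 0.3510 g, so %CaCO3 = 0.3510/0.6276 x 100 = 55.9%.

55.9%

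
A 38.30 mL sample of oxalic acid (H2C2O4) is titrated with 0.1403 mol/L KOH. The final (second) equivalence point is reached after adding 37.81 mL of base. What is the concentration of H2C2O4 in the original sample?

n(KOH) = 0.1403 x 0.03781 = 0.005305 mol.
At the final (second) equivalence point, 2 mol OH^- react per mol H2C2O4, so n(H2C2O4) = 0.005305 / 2 = 0.002652 mol.
[H2C2O4] = 0.002652 / 0.03830 L = 0.0693 M.

0.0693 M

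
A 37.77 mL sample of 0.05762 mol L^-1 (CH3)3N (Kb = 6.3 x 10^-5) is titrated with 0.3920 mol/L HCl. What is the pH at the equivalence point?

n((CH3)3N) = 0.05762 x 0.03777 = 0.002176 mol; V(HCl) at equivalence = 0.002176/0.3920 = 0.005552 L.
At equivalence the base is fully converted to (CH3)3NH+; total volume = 0.04332 L, so [(CH3)3NH+] = 0.002176/0.04332 = 0.05024 M.
Ka((CH3)3NH+) = Kw/Kb = 1.0e-14 / 6.3 x 10^-5 = 1.59e-10.
[H^+] = sqrt(Ka x [(CH3)3NH+]) = sqrt(1.59e-10 x 0.05024) = 2.82e-6 M.
pH = -log(2.82e-6) = 5.55.

5.55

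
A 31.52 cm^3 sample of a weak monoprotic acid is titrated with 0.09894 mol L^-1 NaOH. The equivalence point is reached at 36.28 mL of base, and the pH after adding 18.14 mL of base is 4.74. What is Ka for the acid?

18.14 mL is half of the equivalence volume, so this is the half-equivalence point where [HA] = [A^-].
At half-equivalence pH = pKa, so pKa = 4.74.
Ka = 10^(-4.74) = 1.8 x 10^-5.

1.8 x 10^-5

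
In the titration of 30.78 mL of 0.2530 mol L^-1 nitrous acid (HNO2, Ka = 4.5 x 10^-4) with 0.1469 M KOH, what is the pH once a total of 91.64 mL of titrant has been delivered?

12.67

n(acid) = 0.2530 x 0.03078 = 0.007787 mol; n(KOH) added = 0.1469 x 0.09164 = 0.01346 mol.
Base is in excess by 0.01346 - 0.007787 = 0.005675 mol in a total volume of 0.1224 L.
[OH^-] = 0.005675/0.1224 = 0.04635 M, so pOH = 1.33 and pH = 14.00 - 1.33 = 12.67.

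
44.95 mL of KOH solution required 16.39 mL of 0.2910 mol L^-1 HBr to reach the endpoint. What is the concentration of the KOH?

n(HBr) delivered = 0.2910 x 0.01639 = 0.004769 mol.
For a 1:1 reaction, n(KOH) = 0.004769 mol.
[KOH] = 0.004769 mol / 0.04495 L = 0.106 M.

0.106 M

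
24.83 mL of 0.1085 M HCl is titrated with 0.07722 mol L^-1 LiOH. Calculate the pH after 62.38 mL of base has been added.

12.39

n(acid) = 0.1085 x 0.02483 = 0.002694 mol; n(LiOH) added = 0.07722 x 0.06238 = 0.004817 mol.
Base is in excess by 0.004817 - 0.002694 = 0.002123 mol in a total volume of 0.08721 L.
[OH^-] = 0.002123/0.08721 = 0.02434 M, so pOH = 1.61 and pH = 14.00 - 1.61 = 12.39.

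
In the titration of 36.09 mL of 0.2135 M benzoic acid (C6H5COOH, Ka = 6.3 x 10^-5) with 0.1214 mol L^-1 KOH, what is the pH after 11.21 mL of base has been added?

3.53

Initial n(C6H5COOH) = 0.2135 x 0.03609 = 0.007705 mol.
n(KOH) added = 0.1214 x 0.01121 = 0.001361 mol, converting that many moles of C6H5COOH to C6H5COO-.
Remaining n(C6H5COOH) = 0.006344 mol; n(C6H5COO-) = 0.001361 mol.
By Henderson-Hasselbalch, pH = pKa + log([A^-]/[HA]) = 4.20 + log(0.001361/0.006344) = 4.20 + (-0.67) = 3.53.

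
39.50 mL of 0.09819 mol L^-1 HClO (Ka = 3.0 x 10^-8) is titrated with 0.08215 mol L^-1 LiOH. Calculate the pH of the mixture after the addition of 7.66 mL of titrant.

6.81

Initial n(HClO) = 0.09819 x 0.03950 = 0.003879 mol.
n(LiOH) added = 0.08215 x 0.007660 = 0.0006293 mol, converting that many moles of HClO to ClO-.
Remaining n(HClO) = 0.003249 mol; n(ClO-) = 0.0006293 mol.
By Henderson-Hasselbalch, pH = pKa + log([A^-]/[HA]) = 7.52 + log(0.0006293/0.003249) = 7.52 + (-0.71) = 6.81.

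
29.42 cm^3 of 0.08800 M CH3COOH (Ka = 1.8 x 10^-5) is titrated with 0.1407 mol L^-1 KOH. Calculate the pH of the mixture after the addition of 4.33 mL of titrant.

Initial n(CH3COOH) = 0.08800 x 0.02942 = 0.002589 mol.
n(KOH) added = 0.1407 x 0.004330 = 0.0006092 mol, converting that many moles of CH3COOH to CH3COO-.
Remaining n(CH3COOH) = 0.001980 mol; n(CH3COO-) = 0.0006092 mol.
By Henderson-Hasselbalch, pH = pKa + log([A^-]/[HA]) = 4.74 + log(0.0006092/0.001980) = 4.74 + (-0.51) = 4.23.

4.23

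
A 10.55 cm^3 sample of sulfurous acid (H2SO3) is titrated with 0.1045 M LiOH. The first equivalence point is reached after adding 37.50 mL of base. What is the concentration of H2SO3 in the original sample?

0.371 M

n(LiOH) = 0.1045 x 0.03750 = 0.003919 mol.
At the first equivalence point, 1 mol OH^- react per mol H2SO3, so n(H2SO3) = 0.003919 / 1 = 0.003919 mol.
[H2SO3] = 0.003919 / 0.01055 L = 0.371 M.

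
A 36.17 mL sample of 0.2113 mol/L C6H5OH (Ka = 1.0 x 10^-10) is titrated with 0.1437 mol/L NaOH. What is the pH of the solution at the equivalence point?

11.47

n(C6H5OH) = 0.2113 x 0.03617 = 0.007643 mol; V(NaOH) at equivalence = 0.007643/0.1437 = 0.05319 L.
At equivalence all the acid is converted to C6H5O-; total volume = 0.03617 + 0.05319 = 0.08936 L, so [C6H5O-] = 0.007643/0.08936 = 0.08553 M.
Kb = Kw/Ka = 1.0e-14 / 1.0 x 10^-10 = 0.000100.
[OH^-] = sqrt(Kb x [C6H5O-]) = sqrt(0.000100 x 0.08553) = 0.00292 M.
pOH = 2.53, so pH = 14.00 - 2.53 = 11.47.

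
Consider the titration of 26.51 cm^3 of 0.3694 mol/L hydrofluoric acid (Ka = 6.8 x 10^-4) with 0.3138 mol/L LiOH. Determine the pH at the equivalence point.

n(HF) = 0.3694 x 0.02651 = 0.009793 mol; V(LiOH) at equivalence = 0.009793/0.3138 = 0.03121 L.
At equivalence all the acid is converted to F-; total volume = 0.02651 + 0.03121 = 0.05772 L, so [F-] = 0.009793/0.05772 = 0.1697 M.
Kb = Kw/Ka = 1.0e-14 / 6.8 x 10^-4 = 1.47e-11.
[OH^-] = sqrt(Kb x [F-]) = sqrt(1.47e-11 x 0.1697) = 1.58e-6 M.
pOH = 5.80, so pH = 14.00 - 5.80 = 8.20.

8.20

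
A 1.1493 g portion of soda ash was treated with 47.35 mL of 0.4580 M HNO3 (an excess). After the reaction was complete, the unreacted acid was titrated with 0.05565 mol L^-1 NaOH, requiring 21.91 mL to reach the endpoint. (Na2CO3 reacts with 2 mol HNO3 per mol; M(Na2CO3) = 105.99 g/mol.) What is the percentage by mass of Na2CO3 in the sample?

94.4%

Total n(HNO3) added = 0.4580 x 0.04735 = 0.02169 mol.
n(NaOH) used = 0.05565 x 0.02191 = 0.001219 mol, which equals the excess n(HNO3).
So n(HNO3) consumed by the sample = 0.02169 - 0.001219 = 0.02047 mol.
n(Na2CO3) = 0.02047 / 2 = 0.01023 mol.
mass Na2CO3 = 0.01023 x 105.99 = 1.085 g, so %Na2CO3 = 1.085/1.1493 x 100 = 94.4%.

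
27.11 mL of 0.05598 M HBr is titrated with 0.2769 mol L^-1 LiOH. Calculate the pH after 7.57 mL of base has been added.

12.22

n(acid) = 0.05598 x 0.02711 = 0.001518 mol; n(LiOH) added = 0.2769 x 0.007570 = 0.002096 mol.
Base is in excess by 0.002096 - 0.001518 = 0.0005785 mol in a total volume of 0.03468 L.
[OH^-] = 0.0005785/0.03468 = 0.01668 M, so pOH = 1.78 and pH = 14.00 - 1.78 = 12.22.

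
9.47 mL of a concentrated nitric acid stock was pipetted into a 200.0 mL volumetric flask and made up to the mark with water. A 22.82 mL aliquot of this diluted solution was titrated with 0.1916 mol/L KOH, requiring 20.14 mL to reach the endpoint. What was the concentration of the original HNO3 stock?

n(KOH) = 0.1916 x 0.02014 = 0.003859 mol.
n(HNO3) in the aliquot = 0.003859 mol.
[diluted HNO3] = 0.003859 / 0.02282 = 0.1691 M.
Dilution factor = 200.0/9.470 = 21.12, so [stock] = 0.1691 x 21.12 = 3.57 M.

3.57 M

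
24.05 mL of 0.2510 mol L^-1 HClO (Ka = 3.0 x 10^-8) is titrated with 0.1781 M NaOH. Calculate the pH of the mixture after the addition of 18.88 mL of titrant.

Initial n(HClO) = 0.2510 x 0.02405 = 0.006037 mol.
n(NaOH) added = 0.1781 x 0.01888 = 0.003363 mol, converting that many moles of HClO to ClO-.
Remaining n(HClO) = 0.002674 mol; n(ClO-) = 0.003363 mol.
By Henderson-Hasselbalch, pH = pKa + log([A^-]/[HA]) = 7.52 + log(0.003363/0.002674) = 7.52 + (+0.10) = 7.62.

7.62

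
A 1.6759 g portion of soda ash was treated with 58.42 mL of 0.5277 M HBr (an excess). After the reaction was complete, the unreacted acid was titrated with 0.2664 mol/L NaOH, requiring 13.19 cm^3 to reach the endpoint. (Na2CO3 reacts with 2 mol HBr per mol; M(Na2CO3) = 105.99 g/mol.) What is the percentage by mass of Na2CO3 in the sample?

86.4%

Total n(HBr) added = 0.5277 x 0.05842 = 0.03083 mol.
n(NaOH) used = 0.2664 x 0.01319 = 0.003514 mol, which equals the excess n(HBr).
So n(HBr) consumed by the sample = 0.03083 - 0.003514 = 0.02731 mol.
n(Na2CO3) = 0.02731 / 2 = 0.01366 mol.
mass Na2CO3 = 0.01366 x 105.99 = 1.448 g, so %Na2CO3 = 1.448/1.6759 x 100 = 86.4%.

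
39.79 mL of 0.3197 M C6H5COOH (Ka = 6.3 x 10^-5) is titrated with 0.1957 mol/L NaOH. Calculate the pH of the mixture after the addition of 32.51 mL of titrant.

4.20

Initial n(C6H5COOH) = 0.3197 x 0.03979 = 0.01272 mol.
n(NaOH) added = 0.1957 x 0.03251 = 0.006362 mol, converting that many moles of C6H5COOH to C6H5COO-.
Remaining n(C6H5COOH) = 0.006359 mol; n(C6H5COO-) = 0.006362 mol.
By Henderson-Hasselbalch, pH = pKa + log([A^-]/[HA]) = 4.20 + log(0.006362/0.006359) = 4.20 + (+0.00) = 4.20.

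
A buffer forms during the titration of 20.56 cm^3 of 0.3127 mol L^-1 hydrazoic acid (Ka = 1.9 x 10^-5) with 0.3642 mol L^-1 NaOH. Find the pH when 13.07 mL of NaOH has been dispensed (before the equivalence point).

Initial n(HN3) = 0.3127 x 0.02056 = 0.006429 mol.
n(NaOH) added = 0.3642 x 0.01307 = 0.004760 mol, converting that many moles of HN3 to N3-.
Remaining n(HN3) = 0.001669 mol; n(N3-) = 0.004760 mol.
By Henderson-Hasselbalch, pH = pKa + log([A^-]/[HA]) = 4.72 + log(0.004760/0.001669) = 4.72 + (+0.46) = 5.18.

5.18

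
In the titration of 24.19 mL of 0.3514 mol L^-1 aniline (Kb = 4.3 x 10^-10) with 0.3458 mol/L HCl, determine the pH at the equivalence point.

n(C6H5NH2) = 0.3514 x 0.02419 = 0.008500 mol; V(HCl) at equivalence = 0.008500/0.3458 = 0.02458 L.
At equivalence the base is fully converted to C6H5NH3+; total volume = 0.04877 L, so [C6H5NH3+] = 0.008500/0.04877 = 0.1743 M.
Ka(C6H5NH3+) = Kw/Kb = 1.0e-14 / 4.3 x 10^-10 = 2.33e-5.
[H^+] = sqrt(Ka x [C6H5NH3+]) = sqrt(2.33e-5 x 0.1743) = 0.00201 M.
pH = -log(0.00201) = 2.70.

2.70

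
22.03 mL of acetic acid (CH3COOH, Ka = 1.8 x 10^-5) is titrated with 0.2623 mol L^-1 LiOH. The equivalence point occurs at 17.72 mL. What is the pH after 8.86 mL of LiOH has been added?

4.74

8.86 mL is exactly half the equivalence volume (17.72/2), i.e. the half-equivalence point.
There, n(HA) = n(A^-), so pH = pKa = -log(1.8 x 10^-5) = 4.74.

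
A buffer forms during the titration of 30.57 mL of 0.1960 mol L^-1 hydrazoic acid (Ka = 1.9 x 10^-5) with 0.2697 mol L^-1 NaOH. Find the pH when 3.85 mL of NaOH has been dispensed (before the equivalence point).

4.04

Initial n(HN3) = 0.1960 x 0.03057 = 0.005992 mol.
n(NaOH) added = 0.2697 x 0.003850 = 0.001038 mol, converting that many moles of HN3 to N3-.
Remaining n(HN3) = 0.004953 mol; n(N3-) = 0.001038 mol.
By Henderson-Hasselbalch, pH = pKa + log([A^-]/[HA]) = 4.72 + log(0.001038/0.004953) = 4.72 + (-0.68) = 4.04.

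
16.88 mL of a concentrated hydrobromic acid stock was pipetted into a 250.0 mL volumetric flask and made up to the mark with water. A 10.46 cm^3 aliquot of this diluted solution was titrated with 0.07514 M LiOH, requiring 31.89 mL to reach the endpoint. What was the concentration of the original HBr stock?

n(LiOH) = 0.07514 x 0.03189 = 0.002396 mol.
n(HBr) in the aliquot = 0.002396 mol.
[diluted HBr] = 0.002396 / 0.01046 = 0.2291 M.
Dilution factor = 250.0/16.88 = 14.81, so [stock] = 0.2291 x 14.81 = 3.39 M.

3.39 M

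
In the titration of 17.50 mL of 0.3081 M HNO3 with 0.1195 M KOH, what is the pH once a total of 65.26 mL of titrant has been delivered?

12.46

n(acid) = 0.3081 x 0.01750 = 0.005392 mol; n(KOH) added = 0.1195 x 0.06526 = 0.007799 mol.
Base is in excess by 0.007799 - 0.005392 = 0.002407 mol in a total volume of 0.08276 L.
[OH^-] = 0.002407/0.08276 = 0.02908 M, so pOH = 1.54 and pH = 14.00 - 1.54 = 12.46.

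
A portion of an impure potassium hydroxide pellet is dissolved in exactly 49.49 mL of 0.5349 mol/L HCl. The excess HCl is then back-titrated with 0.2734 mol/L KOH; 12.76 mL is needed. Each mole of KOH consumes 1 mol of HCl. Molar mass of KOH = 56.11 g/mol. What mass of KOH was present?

Total n(HCl) added = 0.5349 x 0.04949 = 0.02647 mol.
n(KOH) used = 0.2734 x 0.01276 = 0.003489 mol, which equals the excess n(HCl).
So n(HCl) consumed by the sample = 0.02647 - 0.003489 = 0.02298 mol.
n(KOH) = 0.02298 / 1 = 0.02298 mol.
mass = 0.02298 mol x 56.11 g/mol = 1.29 g.

1.29 g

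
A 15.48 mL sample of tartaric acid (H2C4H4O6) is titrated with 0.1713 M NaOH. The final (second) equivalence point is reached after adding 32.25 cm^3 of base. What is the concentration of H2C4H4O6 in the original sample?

n(NaOH) = 0.1713 x 0.03225 = 0.005524 mol.
At the final (second) equivalence point, 2 mol OH^- react per mol H2C4H4O6, so n(H2C4H4O6) = 0.005524 / 2 = 0.002762 mol.
[H2C4H4O6] = 0.002762 / 0.01548 L = 0.178 M.

0.178 M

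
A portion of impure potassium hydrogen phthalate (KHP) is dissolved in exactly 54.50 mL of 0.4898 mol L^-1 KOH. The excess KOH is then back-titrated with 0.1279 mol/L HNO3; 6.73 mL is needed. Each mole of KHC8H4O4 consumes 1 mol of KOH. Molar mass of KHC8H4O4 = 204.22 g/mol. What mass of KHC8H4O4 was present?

Total n(KOH) added = 0.4898 x 0.05450 = 0.02669 mol.
n(HNO3) used = 0.1279 x 0.006730 = 0.0008608 mol, which equals the excess n(KOH).
So n(KOH) consumed by the sample = 0.02669 - 0.0008608 = 0.02583 mol.
n(KHC8H4O4) = 0.02583 / 1 = 0.02583 mol.
mass = 0.02583 mol x 204.22 g/mol = 5.28 g.

5.28 g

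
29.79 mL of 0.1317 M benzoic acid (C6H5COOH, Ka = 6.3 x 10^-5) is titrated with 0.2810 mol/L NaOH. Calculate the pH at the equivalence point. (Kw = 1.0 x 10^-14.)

8.58

n(C6H5COOH) = 0.1317 x 0.02979 = 0.003923 mol; V(NaOH) at equivalence = 0.003923/0.2810 = 0.01396 L.
At equivalence all the acid is converted to C6H5COO-; total volume = 0.02979 + 0.01396 = 0.04375 L, so [C6H5COO-] = 0.003923/0.04375 = 0.08967 M.
Kb = Kw/Ka = 1.0e-14 / 6.3 x 10^-5 = 1.59e-10.
[OH^-] = sqrt(Kb x [C6H5COO-]) = sqrt(1.59e-10 x 0.08967) = 3.77e-6 M.
pOH = 5.42, so pH = 14.00 - 5.42 = 8.58.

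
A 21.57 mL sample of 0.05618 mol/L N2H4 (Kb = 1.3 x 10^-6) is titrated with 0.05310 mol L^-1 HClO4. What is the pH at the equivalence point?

4.84

n(N2H4) = 0.05618 x 0.02157 = 0.001212 mol; V(HClO4) at equivalence = 0.001212/0.05310 = 0.02282 L.
At equivalence the base is fully converted to N2H5+; total volume = 0.04439 L, so [N2H5+] = 0.001212/0.04439 = 0.02730 M.
Ka(N2H5+) = Kw/Kb = 1.0e-14 / 1.3 x 10^-6 = 7.69e-9.
[H^+] = sqrt(Ka x [N2H5+]) = sqrt(7.69e-9 x 0.02730) = 1.45e-5 M.
pH = -log(1.45e-5) = 4.84.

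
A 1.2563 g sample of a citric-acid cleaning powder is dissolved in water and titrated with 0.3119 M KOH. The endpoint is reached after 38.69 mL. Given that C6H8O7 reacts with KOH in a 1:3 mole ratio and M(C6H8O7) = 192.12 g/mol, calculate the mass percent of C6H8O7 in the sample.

61.5%

n(KOH) = 0.3119 x 0.03869 = 0.01207 mol.
n(C6H8O7) = 0.01207 / 3 = 0.004022 mol.
mass of C6H8O7 = 0.004022 x 192.12 = 0.7728 g.
% purity = 0.7728 / 1.2563 x 100 = 61.5%.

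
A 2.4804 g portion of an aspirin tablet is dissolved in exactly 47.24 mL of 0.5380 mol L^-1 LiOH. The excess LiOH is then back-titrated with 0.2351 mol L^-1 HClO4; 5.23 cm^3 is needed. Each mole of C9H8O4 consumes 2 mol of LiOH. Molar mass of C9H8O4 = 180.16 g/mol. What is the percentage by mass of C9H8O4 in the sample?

Total n(LiOH) added = 0.5380 x 0.04724 = 0.02542 mol.
n(HClO4) used = 0.2351 x 0.005230 = 0.001230 mol, which equals the excess n(LiOH).
So n(LiOH) consumed by the sample = 0.02542 - 0.001230 = 0.02419 mol.
n(C9H8O4) = 0.02419 / 2 = 0.01209 mol.
mass C9H8O4 = 0.01209 x 180.16 = 2.179 g, so %C9H8O4 = 2.179/2.4804 x 100 = 87.8%.

87.8%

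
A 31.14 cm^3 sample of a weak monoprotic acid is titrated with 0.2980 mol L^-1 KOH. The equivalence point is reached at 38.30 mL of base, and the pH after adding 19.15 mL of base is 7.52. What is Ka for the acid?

3.0 x 10^-8

19.15 mL is half of the equivalence volume, so this is the half-equivalence point where [HA] = [A^-].
At half-equivalence pH = pKa, so pKa = 7.52.
Ka = 10^(-7.52) = 3.0 x 10^-8.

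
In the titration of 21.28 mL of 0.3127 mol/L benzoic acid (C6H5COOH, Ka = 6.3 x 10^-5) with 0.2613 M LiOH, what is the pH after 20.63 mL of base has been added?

Initial n(C6H5COOH) = 0.3127 x 0.02128 = 0.006654 mol.
n(LiOH) added = 0.2613 x 0.02063 = 0.005391 mol, converting that many moles of C6H5COOH to C6H5COO-.
Remaining n(C6H5COOH) = 0.001264 mol; n(C6H5COO-) = 0.005391 mol.
By Henderson-Hasselbalch, pH = pKa + log([A^-]/[HA]) = 4.20 + log(0.005391/0.001264) = 4.20 + (+0.63) = 4.83.

4.83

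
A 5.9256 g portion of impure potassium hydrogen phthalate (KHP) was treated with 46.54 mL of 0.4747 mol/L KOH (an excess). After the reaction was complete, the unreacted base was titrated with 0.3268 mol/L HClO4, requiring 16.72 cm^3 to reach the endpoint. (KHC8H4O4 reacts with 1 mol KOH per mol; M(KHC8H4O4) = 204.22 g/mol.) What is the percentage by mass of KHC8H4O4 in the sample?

Total n(KOH) added = 0.4747 x 0.04654 = 0.02209 mol.
n(HClO4) used = 0.3268 x 0.01672 = 0.005464 mol, which equals the excess n(KOH).
So n(KOH) consumed by the sample = 0.02209 - 0.005464 = 0.01663 mol.
n(KHC8H4O4) = 0.01663 / 1 = 0.01663 mol.
mass KHC8H4O4 = 0.01663 x 204.22 = 3.396 g, so %KHC8H4O4 = 3.396/5.9256 x 100 = 57.3%.

57.3%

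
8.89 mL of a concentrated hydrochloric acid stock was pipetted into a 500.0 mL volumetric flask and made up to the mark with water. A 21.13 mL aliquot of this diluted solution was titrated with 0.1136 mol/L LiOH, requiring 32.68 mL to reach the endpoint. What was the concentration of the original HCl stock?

9.88 M

n(LiOH) = 0.1136 x 0.03268 = 0.003712 mol.
n(HCl) in the aliquot = 0.003712 mol.
[diluted HCl] = 0.003712 / 0.02113 = 0.1757 M.
Dilution factor = 500.0/8.890 = 56.24, so [stock] = 0.1757 x 56.24 = 9.88 M.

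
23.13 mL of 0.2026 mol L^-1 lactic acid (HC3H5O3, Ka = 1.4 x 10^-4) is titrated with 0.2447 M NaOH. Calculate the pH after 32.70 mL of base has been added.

12.77

n(acid) = 0.2026 x 0.02313 = 0.004686 mol; n(NaOH) added = 0.2447 x 0.03270 = 0.008002 mol.
Base is in excess by 0.008002 - 0.004686 = 0.003316 mol in a total volume of 0.05583 L.
[OH^-] = 0.003316/0.05583 = 0.05939 M, so pOH = 1.23 and pH = 14.00 - 1.23 = 12.77.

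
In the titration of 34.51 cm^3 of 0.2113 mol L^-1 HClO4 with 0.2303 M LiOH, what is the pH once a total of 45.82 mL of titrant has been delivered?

12.61

n(acid) = 0.2113 x 0.03451 = 0.007292 mol; n(LiOH) added = 0.2303 x 0.04582 = 0.01055 mol.
Base is in excess by 0.01055 - 0.007292 = 0.003260 mol in a total volume of 0.08033 L.
[OH^-] = 0.003260/0.08033 = 0.04059 M, so pOH = 1.39 and pH = 14.00 - 1.39 = 12.61.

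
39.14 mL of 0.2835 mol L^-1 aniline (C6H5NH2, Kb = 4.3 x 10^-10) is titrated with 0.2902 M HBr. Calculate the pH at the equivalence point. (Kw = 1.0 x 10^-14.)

n(C6H5NH2) = 0.2835 x 0.03914 = 0.01110 mol; V(HBr) at equivalence = 0.01110/0.2902 = 0.03824 L.
At equivalence the base is fully converted to C6H5NH3+; total volume = 0.07738 L, so [C6H5NH3+] = 0.01110/0.07738 = 0.1434 M.
Ka(C6H5NH3+) = Kw/Kb = 1.0e-14 / 4.3 x 10^-10 = 2.33e-5.
[H^+] = sqrt(Ka x [C6H5NH3+]) = sqrt(2.33e-5 x 0.1434) = 0.00183 M.
pH = -log(0.00183) = 2.74.

2.74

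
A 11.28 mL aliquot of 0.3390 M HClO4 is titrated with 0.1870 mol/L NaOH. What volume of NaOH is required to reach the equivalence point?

n(HClO4) = 0.3390 mol/L x 0.01128 L = 0.003824 mol.
At equivalence n(NaOH) = n(HClO4) = 0.003824 mol.
V(NaOH) = 0.003824 / 0.1870 = 0.02045 L = 20.4 mL.

20.4 mL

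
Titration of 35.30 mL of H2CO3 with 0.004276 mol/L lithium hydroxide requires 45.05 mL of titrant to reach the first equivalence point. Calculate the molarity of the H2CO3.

n(LiOH) = 0.004276 x 0.04505 = 0.0001926 mol.
At the first equivalence point, 1 mol OH^- react per mol H2CO3, so n(H2CO3) = 0.0001926 / 1 = 0.0001926 mol.
[H2CO3] = 0.0001926 / 0.03530 L = 0.00546 M.

0.00546 M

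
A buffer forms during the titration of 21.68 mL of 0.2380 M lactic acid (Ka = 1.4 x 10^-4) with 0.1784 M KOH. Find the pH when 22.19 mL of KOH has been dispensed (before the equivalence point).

4.37

Initial n(HC3H5O3) = 0.2380 x 0.02168 = 0.005160 mol.
n(KOH) added = 0.1784 x 0.02219 = 0.003959 mol, converting that many moles of HC3H5O3 to C3H5O3-.
Remaining n(HC3H5O3) = 0.001201 mol; n(C3H5O3-) = 0.003959 mol.
By Henderson-Hasselbalch, pH = pKa + log([A^-]/[HA]) = 3.85 + log(0.003959/0.001201) = 3.85 + (+0.52) = 4.37.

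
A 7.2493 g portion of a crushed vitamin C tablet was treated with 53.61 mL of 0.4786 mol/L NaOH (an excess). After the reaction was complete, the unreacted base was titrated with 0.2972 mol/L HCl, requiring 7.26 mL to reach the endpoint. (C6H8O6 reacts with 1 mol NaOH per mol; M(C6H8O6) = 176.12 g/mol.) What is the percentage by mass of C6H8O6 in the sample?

57.1%

Total n(NaOH) added = 0.4786 x 0.05361 = 0.02566 mol.
n(HCl) used = 0.2972 x 0.007260 = 0.002158 mol, which equals the excess n(NaOH).
So n(NaOH) consumed by the sample = 0.02566 - 0.002158 = 0.02350 mol.
n(C6H8O6) = 0.02350 / 1 = 0.02350 mol.
mass C6H8O6 = 0.02350 x 176.12 = 4.139 g, so %C6H8O6 = 4.139/7.2493 x 100 = 57.1%.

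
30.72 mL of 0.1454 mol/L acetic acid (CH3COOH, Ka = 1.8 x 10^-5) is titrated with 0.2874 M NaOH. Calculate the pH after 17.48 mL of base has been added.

12.06

n(acid) = 0.1454 x 0.03072 = 0.004467 mol; n(NaOH) added = 0.2874 x 0.01748 = 0.005024 mol.
Base is in excess by 0.005024 - 0.004467 = 0.0005571 mol in a total volume of 0.04820 L.
[OH^-] = 0.0005571/0.04820 = 0.01156 M, so pOH = 1.94 and pH = 14.00 - 1.94 = 12.06.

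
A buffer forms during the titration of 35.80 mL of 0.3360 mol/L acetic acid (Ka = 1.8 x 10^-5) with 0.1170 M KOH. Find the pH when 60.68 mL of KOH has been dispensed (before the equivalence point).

Initial n(CH3COOH) = 0.3360 x 0.03580 = 0.01203 mol.
n(KOH) added = 0.1170 x 0.06068 = 0.007100 mol, converting that many moles of CH3COOH to CH3COO-.
Remaining n(CH3COOH) = 0.004929 mol; n(CH3COO-) = 0.007100 mol.
By Henderson-Hasselbalch, pH = pKa + log([A^-]/[HA]) = 4.74 + log(0.007100/0.004929) = 4.74 + (+0.16) = 4.90.

4.90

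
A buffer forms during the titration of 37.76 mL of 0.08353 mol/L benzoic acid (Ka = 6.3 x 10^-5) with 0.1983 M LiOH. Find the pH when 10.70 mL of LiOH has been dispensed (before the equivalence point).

Initial n(C6H5COOH) = 0.08353 x 0.03776 = 0.003154 mol.
n(LiOH) added = 0.1983 x 0.01070 = 0.002122 mol, converting that many moles of C6H5COOH to C6H5COO-.
Remaining n(C6H5COOH) = 0.001032 mol; n(C6H5COO-) = 0.002122 mol.
By Henderson-Hasselbalch, pH = pKa + log([A^-]/[HA]) = 4.20 + log(0.002122/0.001032) = 4.20 + (+0.31) = 4.51.

4.51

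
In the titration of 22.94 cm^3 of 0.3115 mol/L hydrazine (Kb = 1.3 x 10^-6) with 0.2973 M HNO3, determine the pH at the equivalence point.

n(N2H4) = 0.3115 x 0.02294 = 0.007146 mol; V(HNO3) at equivalence = 0.007146/0.2973 = 0.02404 L.
At equivalence the base is fully converted to N2H5+; total volume = 0.04698 L, so [N2H5+] = 0.007146/0.04698 = 0.1521 M.
Ka(N2H5+) = Kw/Kb = 1.0e-14 / 1.3 x 10^-6 = 7.69e-9.
[H^+] = sqrt(Ka x [N2H5+]) = sqrt(7.69e-9 x 0.1521) = 3.42e-5 M.
pH = -log(3.42e-5) = 4.47.

4.47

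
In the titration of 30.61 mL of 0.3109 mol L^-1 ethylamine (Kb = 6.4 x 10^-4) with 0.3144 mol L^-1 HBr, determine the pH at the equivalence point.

n(C2H5NH2) = 0.3109 x 0.03061 = 0.009517 mol; V(HBr) at equivalence = 0.009517/0.3144 = 0.03027 L.
At equivalence the base is fully converted to C2H5NH3+; total volume = 0.06088 L, so [C2H5NH3+] = 0.009517/0.06088 = 0.1563 M.
Ka(C2H5NH3+) = Kw/Kb = 1.0e-14 / 6.4 x 10^-4 = 1.56e-11.
[H^+] = sqrt(Ka x [C2H5NH3+]) = sqrt(1.56e-11 x 0.1563) = 1.56e-6 M.
pH = -log(1.56e-6) = 5.81.

5.81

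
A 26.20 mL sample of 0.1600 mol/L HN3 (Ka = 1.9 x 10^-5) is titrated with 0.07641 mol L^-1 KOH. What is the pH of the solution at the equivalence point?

8.72

n(HN3) = 0.1600 x 0.02620 = 0.004192 mol; V(KOH) at equivalence = 0.004192/0.07641 = 0.05486 L.
At equivalence all the acid is converted to N3-; total volume = 0.02620 + 0.05486 = 0.08106 L, so [N3-] = 0.004192/0.08106 = 0.05171 M.
Kb = Kw/Ka = 1.0e-14 / 1.9 x 10^-5 = 5.26e-10.
[OH^-] = sqrt(Kb x [N3-]) = sqrt(5.26e-10 x 0.05171) = 5.22e-6 M.
pOH = 5.28, so pH = 14.00 - 5.28 = 8.72.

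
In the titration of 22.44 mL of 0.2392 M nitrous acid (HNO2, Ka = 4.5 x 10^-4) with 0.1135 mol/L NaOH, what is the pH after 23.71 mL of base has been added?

Initial n(HNO2) = 0.2392 x 0.02244 = 0.005368 mol.
n(NaOH) added = 0.1135 x 0.02371 = 0.002691 mol, converting that many moles of HNO2 to NO2-.
Remaining n(HNO2) = 0.002677 mol; n(NO2-) = 0.002691 mol.
By Henderson-Hasselbalch, pH = pKa + log([A^-]/[HA]) = 3.35 + log(0.002691/0.002677) = 3.35 + (+0.00) = 3.35.

3.35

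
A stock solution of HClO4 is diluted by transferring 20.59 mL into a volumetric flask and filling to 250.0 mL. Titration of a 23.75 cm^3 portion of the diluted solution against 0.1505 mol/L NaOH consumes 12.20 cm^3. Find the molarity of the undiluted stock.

n(NaOH) = 0.1505 x 0.01220 = 0.001836 mol.
n(HClO4) in the aliquot = 0.001836 mol.
[diluted HClO4] = 0.001836 / 0.02375 = 0.07731 M.
Dilution factor = 250.0/20.59 = 12.14, so [stock] = 0.07731 x 12.14 = 0.939 M.

0.939 M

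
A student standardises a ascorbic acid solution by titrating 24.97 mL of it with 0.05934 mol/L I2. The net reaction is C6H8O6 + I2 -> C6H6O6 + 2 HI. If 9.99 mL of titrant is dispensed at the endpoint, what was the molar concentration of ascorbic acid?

n(I2) = 0.05934 x 0.009990 = 0.0005928 mol.
From the balanced equation, 1 mol I2 reacts with 1 mol ascorbic acid, so n(ascorbic acid) = 0.0005928 x 1/1 = 0.0005928 mol.
[ascorbic acid] = 0.0005928 / 0.02497 L = 0.0237 M.

0.0237 M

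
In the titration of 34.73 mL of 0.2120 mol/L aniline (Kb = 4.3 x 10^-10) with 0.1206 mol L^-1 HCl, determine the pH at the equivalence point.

n(C6H5NH2) = 0.2120 x 0.03473 = 0.007363 mol; V(HCl) at equivalence = 0.007363/0.1206 = 0.06105 L.
At equivalence the base is fully converted to C6H5NH3+; total volume = 0.09578 L, so [C6H5NH3+] = 0.007363/0.09578 = 0.07687 M.
Ka(C6H5NH3+) = Kw/Kb = 1.0e-14 / 4.3 x 10^-10 = 2.33e-5.
[H^+] = sqrt(Ka x [C6H5NH3+]) = sqrt(2.33e-5 x 0.07687) = 0.00134 M.
pH = -log(0.00134) = 2.87.

2.87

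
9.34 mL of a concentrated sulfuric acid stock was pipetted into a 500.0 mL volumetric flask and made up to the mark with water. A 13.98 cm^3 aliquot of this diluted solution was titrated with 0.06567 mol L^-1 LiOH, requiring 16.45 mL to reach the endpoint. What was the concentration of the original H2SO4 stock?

2.07 M

n(LiOH) = 0.06567 x 0.01645 = 0.001080 mol.
n(H2SO4) in the aliquot = 0.001080 x 1/2 = 0.0005401 mol.
[diluted H2SO4] = 0.0005401 / 0.01398 = 0.03864 M.
Dilution factor = 500.0/9.340 = 53.53, so [stock] = 0.03864 x 53.53 = 2.07 M.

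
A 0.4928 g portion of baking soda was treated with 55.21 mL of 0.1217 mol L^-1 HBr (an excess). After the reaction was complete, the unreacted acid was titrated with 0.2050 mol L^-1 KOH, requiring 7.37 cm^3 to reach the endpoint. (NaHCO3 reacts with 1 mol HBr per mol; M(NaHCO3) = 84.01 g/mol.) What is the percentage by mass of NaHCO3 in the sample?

Total n(HBr) added = 0.1217 x 0.05521 = 0.006719 mol.
n(KOH) used = 0.2050 x 0.007370 = 0.001511 mol, which equals the excess n(HBr).
So n(HBr) consumed by the sample = 0.006719 - 0.001511 = 0.005208 mol.
n(NaHCO3) = 0.005208 / 1 = 0.005208 mol.
mass NaHCO3 = 0.005208 x 84.01 = 0.4375 g, so %NaHCO3 = 0.4375/0.4928 x 100 = 88.8%.

88.8%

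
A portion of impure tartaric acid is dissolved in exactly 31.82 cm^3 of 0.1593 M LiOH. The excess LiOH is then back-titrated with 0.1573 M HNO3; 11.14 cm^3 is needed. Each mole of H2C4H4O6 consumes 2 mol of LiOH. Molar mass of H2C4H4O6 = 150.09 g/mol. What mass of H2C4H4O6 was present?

Total n(LiOH) added = 0.1593 x 0.03182 = 0.005069 mol.
n(HNO3) used = 0.1573 x 0.01114 = 0.001752 mol, which equals the excess n(LiOH).
So n(LiOH) consumed by the sample = 0.005069 - 0.001752 = 0.003317 mol.
n(H2C4H4O6) = 0.003317 / 2 = 0.001658 mol.
mass = 0.001658 mol x 150.09 g/mol = 0.249 g.

0.249 g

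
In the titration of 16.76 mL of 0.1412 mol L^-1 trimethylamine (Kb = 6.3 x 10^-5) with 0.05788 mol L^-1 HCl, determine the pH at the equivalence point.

n((CH3)3N) = 0.1412 x 0.01676 = 0.002367 mol; V(HCl) at equivalence = 0.002367/0.05788 = 0.04089 L.
At equivalence the base is fully converted to (CH3)3NH+; total volume = 0.05765 L, so [(CH3)3NH+] = 0.002367/0.05765 = 0.04105 M.
Ka((CH3)3NH+) = Kw/Kb = 1.0e-14 / 6.3 x 10^-5 = 1.59e-10.
[H^+] = sqrt(Ka x [(CH3)3NH+]) = sqrt(1.59e-10 x 0.04105) = 2.55e-6 M.
pH = -log(2.55e-6) = 5.59.

5.59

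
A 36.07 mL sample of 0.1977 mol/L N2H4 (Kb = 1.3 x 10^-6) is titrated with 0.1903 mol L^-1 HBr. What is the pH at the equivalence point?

4.56

n(N2H4) = 0.1977 x 0.03607 = 0.007131 mol; V(HBr) at equivalence = 0.007131/0.1903 = 0.03747 L.
At equivalence the base is fully converted to N2H5+; total volume = 0.07354 L, so [N2H5+] = 0.007131/0.07354 = 0.09696 M.
Ka(N2H5+) = Kw/Kb = 1.0e-14 / 1.3 x 10^-6 = 7.69e-9.
[H^+] = sqrt(Ka x [N2H5+]) = sqrt(7.69e-9 x 0.09696) = 2.73e-5 M.
pH = -log(2.73e-5) = 4.56.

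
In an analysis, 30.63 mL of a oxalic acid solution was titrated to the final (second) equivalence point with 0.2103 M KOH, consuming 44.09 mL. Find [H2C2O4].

0.151 M

n(KOH) = 0.2103 x 0.04409 = 0.009272 mol.
At the final (second) equivalence point, 2 mol OH^- react per mol H2C2O4, so n(H2C2O4) = 0.009272 / 2 = 0.004636 mol.
[H2C2O4] = 0.004636 / 0.03063 L = 0.151 M.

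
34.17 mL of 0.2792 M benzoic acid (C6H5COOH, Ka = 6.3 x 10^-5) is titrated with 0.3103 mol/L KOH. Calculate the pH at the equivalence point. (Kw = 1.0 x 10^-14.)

n(C6H5COOH) = 0.2792 x 0.03417 = 0.009540 mol; V(KOH) at equivalence = 0.009540/0.3103 = 0.03075 L.
At equivalence all the acid is converted to C6H5COO-; total volume = 0.03417 + 0.03075 = 0.06492 L, so [C6H5COO-] = 0.009540/0.06492 = 0.1470 M.
Kb = Kw/Ka = 1.0e-14 / 6.3 x 10^-5 = 1.59e-10.
[OH^-] = sqrt(Kb x [C6H5COO-]) = sqrt(1.59e-10 x 0.1470) = 4.83e-6 M.
pOH = 5.32, so pH = 14.00 - 5.32 = 8.68.

8.68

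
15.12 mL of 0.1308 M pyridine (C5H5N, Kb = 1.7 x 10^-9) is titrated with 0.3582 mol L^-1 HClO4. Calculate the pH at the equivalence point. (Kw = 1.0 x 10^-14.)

n(C5H5N) = 0.1308 x 0.01512 = 0.001978 mol; V(HClO4) at equivalence = 0.001978/0.3582 = 0.005521 L.
At equivalence the base is fully converted to C5H5NH+; total volume = 0.02064 L, so [C5H5NH+] = 0.001978/0.02064 = 0.09581 M.
Ka(C5H5NH+) = Kw/Kb = 1.0e-14 / 1.7 x 10^-9 = 5.88e-6.
[H^+] = sqrt(Ka x [C5H5NH+]) = sqrt(5.88e-6 x 0.09581) = 0.000751 M.
pH = -log(0.000751) = 3.12.

3.12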